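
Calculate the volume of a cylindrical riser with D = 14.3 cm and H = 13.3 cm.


Formula: V = pi * (D/2)^2 * H  (cylinder volume)
Radius = D/2 = 14.3/2 = 7.15 cm
V = pi * 7.15^2 * 13.3 = 2136.0607 cm^3

Final answer: 2136.0607 cm^3


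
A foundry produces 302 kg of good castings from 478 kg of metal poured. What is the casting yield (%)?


Formula: Casting Yield = (W_good / W_total) * 100
Yield = (302 kg / 478 kg) * 100 = 63.1799%

Final answer: 63.1799%


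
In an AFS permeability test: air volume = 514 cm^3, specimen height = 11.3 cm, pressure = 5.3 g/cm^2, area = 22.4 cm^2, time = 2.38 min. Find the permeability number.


Formula: Permeability Number P = (V * H) / (p * A * t)
Numerator: V * H = 514 * 11.3 = 5808.2
Denominator: p * A * t = 5.3 * 22.4 * 2.38 = 282.5536
P = 5808.2 / 282.5536 = 20.5561

Answer: 20.5561


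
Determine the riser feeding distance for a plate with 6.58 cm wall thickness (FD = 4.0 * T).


Formula: FD = 4.0 * T  (riser feeding-distance rule)
FD = 4.0 * 6.58 cm = 26.3200 cm


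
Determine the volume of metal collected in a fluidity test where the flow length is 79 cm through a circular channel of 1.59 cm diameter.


Formula: V = pi * (d/2)^2 * L  (cylinder volume)
Radius = 1.59/2 = 0.795 cm
V = pi * 0.795^2 * 79 = 156.8596 cm^3

Answer: 156.8596 cm^3


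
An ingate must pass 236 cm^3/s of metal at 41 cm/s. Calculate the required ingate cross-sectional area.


Formula: A_ingate = Q / v  (continuity equation)
A = 236 cm^3/s / 41 cm/s = 5.7561 cm^2

Answer: 5.7561 cm^2


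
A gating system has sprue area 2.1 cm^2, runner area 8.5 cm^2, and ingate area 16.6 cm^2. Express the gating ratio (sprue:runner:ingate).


Sprue:Runner:Ingate = 1 : 8.5/2.1 : 16.6/2.1 = 1:4.05:7.90

Final answer: 1:4.05:7.90


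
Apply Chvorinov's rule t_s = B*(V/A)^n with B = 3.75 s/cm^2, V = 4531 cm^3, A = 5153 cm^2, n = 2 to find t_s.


Formula: t_s = B * (V/A)^n  (Chvorinov's rule, n=2)
Modulus M = V/A = 4531/5153 = 0.879294 cm
M^2 = 0.879294^2 = 0.773158 cm^2
t_s = 3.75 * 0.773158 = 2.8993 s


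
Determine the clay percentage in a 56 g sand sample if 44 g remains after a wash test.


Formula: Clay% = (W_total - W_washed) / W_total * 100
Clay mass = 56 - 44 = 12 g
Clay% = 12 / 56 * 100 = 21.4286%

Final answer: 21.4286%


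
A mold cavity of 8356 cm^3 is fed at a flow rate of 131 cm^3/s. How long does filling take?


Formula: t_fill = V_mold / Q_flow
t = 8356 cm^3 / 131 cm^3/s = 63.7863 s

Final answer: 63.7863 s


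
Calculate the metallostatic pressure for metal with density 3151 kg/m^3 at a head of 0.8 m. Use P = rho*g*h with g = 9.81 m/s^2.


Formula: P = rho * g * h
rho * g = 3151 * 9.81 = 30911.31 N/m^3
P = 30911.31 * 0.8 = 24729.0480 Pa

24729.0480 Pa


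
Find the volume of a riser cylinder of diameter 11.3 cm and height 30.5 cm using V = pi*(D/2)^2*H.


Formula: V = pi * (D/2)^2 * H  (cylinder volume)
Radius = D/2 = 11.3/2 = 5.65 cm
V = pi * 5.65^2 * 30.5 = 3058.7685 cm^3

3058.7685 cm^3


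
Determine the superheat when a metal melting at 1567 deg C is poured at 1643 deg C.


Formula: Superheat = T_pour - T_melt
Superheat = 1643 - 1567 = 76 deg C

76 deg C


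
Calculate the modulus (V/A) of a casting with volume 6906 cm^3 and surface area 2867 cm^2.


Formula: Casting Modulus M = V / A
M = 6906 cm^3 / 2867 cm^2 = 2.4088 cm

2.4088 cm


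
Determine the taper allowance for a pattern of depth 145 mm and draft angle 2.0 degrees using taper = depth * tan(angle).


Formula: taper = depth * tan(draft_angle)
tan(2.0 deg) = 0.0349208
taper = 145 mm * 0.0349208 = 5.0635 mm

Answer: 5.0635 mm


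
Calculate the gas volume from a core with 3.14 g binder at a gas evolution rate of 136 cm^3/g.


Formula: V_gas = W_binder * gas_evolution_rate
V = 3.14 g * 136 cm^3/g = 427.0400 cm^3

427.0400 cm^3


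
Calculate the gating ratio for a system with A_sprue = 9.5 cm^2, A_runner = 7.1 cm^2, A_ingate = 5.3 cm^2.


Sprue:Runner:Ingate = 1 : 7.1/9.5 : 5.3/9.5 = 1:0.75:0.56

Final answer: 1:0.75:0.56


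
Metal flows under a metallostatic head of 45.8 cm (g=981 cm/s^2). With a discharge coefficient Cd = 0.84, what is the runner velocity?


Formula: v = Cd * sqrt(2 * g * h)  (Torricelli with discharge coefficient)
2*g*h = 2 * 981 * 45.8 = 89859.6 cm^2/s^2
sqrt(89859.6) = 299.76591 cm/s
v = 0.84 * 299.76591 = 251.8034 cm/s


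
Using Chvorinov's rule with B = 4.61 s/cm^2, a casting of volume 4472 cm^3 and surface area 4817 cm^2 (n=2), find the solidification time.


Formula: t_s = B * (V/A)^n  (Chvorinov's rule, n=2)
Modulus M = V/A = 4472/4817 = 0.928379 cm
M^2 = 0.928379^2 = 0.861888 cm^2
t_s = 4.61 * 0.861888 = 3.9733 s


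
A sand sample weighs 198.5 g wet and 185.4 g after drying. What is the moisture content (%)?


Formula: MC = (W_wet - W_dry) / W_wet * 100
Water mass = 198.5 - 185.4 = 13.1 g
MC = 13.1 / 198.5 * 100 = 6.5995%

Answer: 6.5995%


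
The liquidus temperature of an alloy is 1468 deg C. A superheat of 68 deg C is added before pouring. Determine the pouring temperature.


Formula: T_pour = T_melt + Superheat
T_pour = 1468 + 68 = 1536 deg C


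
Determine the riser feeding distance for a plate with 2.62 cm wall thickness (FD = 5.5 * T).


Formula: FD = 5.5 * T  (riser feeding-distance rule)
FD = 5.5 * 2.62 cm = 14.4100 cm

Final answer: 14.4100 cm


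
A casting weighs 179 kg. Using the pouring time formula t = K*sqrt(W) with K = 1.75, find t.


Formula: t = K * sqrt(W)
sqrt(W) = sqrt(179) = 13.37909
t = 1.75 * 13.37909 = 23.4134 s

23.4134 s


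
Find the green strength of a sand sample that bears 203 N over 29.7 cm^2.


Formula: Compressive Strength = Force / Area
Strength = 203 N / 29.7 cm^2 = 6.8350 N/cm^2

6.8350 N/cm^2


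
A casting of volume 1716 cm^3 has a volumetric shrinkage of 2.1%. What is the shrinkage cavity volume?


Formula: V_shrink = V_casting * shrinkage_pct / 100
V_shrink = 1716 cm^3 * 2.1 / 100 = 36.0360 cm^3

36.0360 cm^3


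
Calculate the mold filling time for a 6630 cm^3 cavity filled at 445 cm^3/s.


Formula: t_fill = V_mold / Q_flow
t = 6630 cm^3 / 445 cm^3/s = 14.8989 s

Answer: 14.8989 s


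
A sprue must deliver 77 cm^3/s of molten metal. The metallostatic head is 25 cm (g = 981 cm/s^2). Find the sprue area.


Formula: v = sqrt(2*g*h), A = Q/v
Velocity: v = sqrt(2 * 981 * 25) = sqrt(49050) = 221.4723 cm/s
Sprue area: A = Q / v = 77 / 221.4723 = 0.3477 cm^2

Final answer: 0.3477 cm^2


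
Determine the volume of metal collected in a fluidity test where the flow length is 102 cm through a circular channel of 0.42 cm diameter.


Formula: V = pi * (d/2)^2 * L  (cylinder volume)
Radius = 0.42/2 = 0.21 cm
V = pi * 0.21^2 * 102 = 14.1315 cm^3

Final answer: 14.1315 cm^3


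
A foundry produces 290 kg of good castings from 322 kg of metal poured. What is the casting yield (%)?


Formula: Casting Yield = (W_good / W_total) * 100
Yield = (290 kg / 322 kg) * 100 = 90.0621%


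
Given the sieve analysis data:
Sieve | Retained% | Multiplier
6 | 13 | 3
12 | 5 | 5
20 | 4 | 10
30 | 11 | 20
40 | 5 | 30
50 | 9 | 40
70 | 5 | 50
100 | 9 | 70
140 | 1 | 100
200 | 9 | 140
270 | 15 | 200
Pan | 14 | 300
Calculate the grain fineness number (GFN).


Formula: GFN = sum(pct * multiplier) / sum(pct)
sum(pct * multiplier) = 10274
sum(pct) = 100
GFN = 10274 / 100 = 102.74


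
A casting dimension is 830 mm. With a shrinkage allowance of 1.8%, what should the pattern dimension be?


Formula: L_pattern = L_casting * (1 + shrinkage_rate/100)
Shrinkage factor = 1 + 1.8/100 = 1.018
L_pattern = 830 mm * 1.018 = 844.9400 mm

844.9400 mm


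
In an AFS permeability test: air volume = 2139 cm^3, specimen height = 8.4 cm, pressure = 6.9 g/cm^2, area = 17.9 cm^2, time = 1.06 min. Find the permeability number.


Formula: Permeability Number P = (V * H) / (p * A * t)
Numerator: V * H = 2139 * 8.4 = 17967.6
Denominator: p * A * t = 6.9 * 17.9 * 1.06 = 130.9206
P = 17967.6 / 130.9206 = 137.2404

137.2404


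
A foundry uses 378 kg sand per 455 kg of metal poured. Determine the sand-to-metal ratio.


Formula: Sand-to-Metal Ratio = W_sand / W_metal
Ratio = 378 kg / 455 kg = 0.8308

Answer: 0.8308


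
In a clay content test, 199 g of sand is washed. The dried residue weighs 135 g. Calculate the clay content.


Formula: Clay% = (W_total - W_washed) / W_total * 100
Clay mass = 199 - 135 = 64 g
Clay% = 64 / 199 * 100 = 32.1608%

Answer: 32.1608%


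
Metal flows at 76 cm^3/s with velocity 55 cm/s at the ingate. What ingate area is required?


Formula: A_ingate = Q / v  (continuity equation)
A = 76 cm^3/s / 55 cm/s = 1.3818 cm^2


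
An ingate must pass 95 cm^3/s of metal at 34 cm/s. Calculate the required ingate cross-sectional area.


Formula: A_ingate = Q / v  (continuity equation)
A = 95 cm^3/s / 34 cm/s = 2.7941 cm^2

Final answer: 2.7941 cm^2


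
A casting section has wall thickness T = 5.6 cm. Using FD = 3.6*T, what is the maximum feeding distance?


Formula: FD = 3.6 * T  (riser feeding-distance rule)
FD = 3.6 * 5.6 cm = 20.1600 cm

20.1600 cm


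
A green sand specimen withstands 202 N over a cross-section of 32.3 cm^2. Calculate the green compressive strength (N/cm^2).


Formula: Compressive Strength = Force / Area
Strength = 202 N / 32.3 cm^2 = 6.2539 N/cm^2

Final answer: 6.2539 N/cm^2


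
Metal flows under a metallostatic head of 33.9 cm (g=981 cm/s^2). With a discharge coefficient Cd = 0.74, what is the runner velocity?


Formula: v = Cd * sqrt(2 * g * h)  (Torricelli with discharge coefficient)
2*g*h = 2 * 981 * 33.9 = 66511.8 cm^2/s^2
sqrt(66511.8) = 257.89882 cm/s
v = 0.74 * 257.89882 = 190.8451 cm/s

Final answer: 190.8451 cm/s


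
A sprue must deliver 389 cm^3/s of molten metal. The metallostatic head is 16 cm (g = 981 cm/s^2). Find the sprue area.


Formula: v = sqrt(2*g*h), A = Q/v
Velocity: v = sqrt(2 * 981 * 16) = sqrt(31392) = 177.1779 cm/s
Sprue area: A = Q / v = 389 / 177.1779 = 2.1955 cm^2

2.1955 cm^2


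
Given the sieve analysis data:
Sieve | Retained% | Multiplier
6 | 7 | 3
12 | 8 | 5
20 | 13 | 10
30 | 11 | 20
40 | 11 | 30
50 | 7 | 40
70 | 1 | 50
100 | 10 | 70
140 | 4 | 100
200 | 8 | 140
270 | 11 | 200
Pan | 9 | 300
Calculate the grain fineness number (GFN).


Formula: GFN = sum(pct * multiplier) / sum(pct)
sum(pct * multiplier) = 8191
sum(pct) = 100
GFN = 8191 / 100 = 81.91


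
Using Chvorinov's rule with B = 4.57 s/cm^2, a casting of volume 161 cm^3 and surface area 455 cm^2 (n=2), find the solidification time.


Formula: t_s = B * (V/A)^n  (Chvorinov's rule, n=2)
Modulus M = V/A = 161/455 = 0.353846 cm
M^2 = 0.353846^2 = 0.125207 cm^2
t_s = 4.57 * 0.125207 = 0.5722 s


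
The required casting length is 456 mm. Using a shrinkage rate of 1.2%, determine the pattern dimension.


Formula: L_pattern = L_casting * (1 + shrinkage_rate/100)
Shrinkage factor = 1 + 1.2/100 = 1.012
L_pattern = 456 mm * 1.012 = 461.4720 mm

Final answer: 461.4720 mm


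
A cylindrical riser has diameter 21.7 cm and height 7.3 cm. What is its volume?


Formula: V = pi * (D/2)^2 * H  (cylinder volume)
Radius = D/2 = 21.7/2 = 10.85 cm
V = pi * 10.85^2 * 7.3 = 2699.8038 cm^3

2699.8038 cm^3


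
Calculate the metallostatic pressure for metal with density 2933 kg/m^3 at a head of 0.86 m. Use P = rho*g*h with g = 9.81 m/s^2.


Formula: P = rho * g * h
rho * g = 2933 * 9.81 = 28772.73 N/m^3
P = 28772.73 * 0.86 = 24744.5478 Pa

24744.5478 Pa


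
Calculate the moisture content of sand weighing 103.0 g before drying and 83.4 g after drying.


Formula: MC = (W_wet - W_dry) / W_wet * 100
Water mass = 103.0 - 83.4 = 19.6 g
MC = 19.6 / 103.0 * 100 = 19.0291%

19.0291%


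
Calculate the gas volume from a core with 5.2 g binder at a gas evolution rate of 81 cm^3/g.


Formula: V_gas = W_binder * gas_evolution_rate
V = 5.2 g * 81 cm^3/g = 421.2000 cm^3

Answer: 421.2000 cm^3


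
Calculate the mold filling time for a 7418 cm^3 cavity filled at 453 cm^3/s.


Formula: t_fill = V_mold / Q_flow
t = 7418 cm^3 / 453 cm^3/s = 16.3753 s

Answer: 16.3753 s


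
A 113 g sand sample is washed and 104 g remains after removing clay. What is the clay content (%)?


Formula: Clay% = (W_total - W_washed) / W_total * 100
Clay mass = 113 - 104 = 9 g
Clay% = 9 / 113 * 100 = 7.9646%

Answer: 7.9646%


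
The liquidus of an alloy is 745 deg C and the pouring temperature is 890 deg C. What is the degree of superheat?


Formula: Superheat = T_pour - T_melt
Superheat = 890 - 745 = 145 deg C

145 deg C


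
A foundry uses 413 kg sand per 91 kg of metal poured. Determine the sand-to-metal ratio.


Formula: Sand-to-Metal Ratio = W_sand / W_metal
Ratio = 413 kg / 91 kg = 4.5385

Final answer: 4.5385


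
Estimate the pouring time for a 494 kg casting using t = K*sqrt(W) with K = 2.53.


Formula: t = K * sqrt(W)
sqrt(W) = sqrt(494) = 22.22611
t = 2.53 * 22.22611 = 56.2321 s

56.2321 s


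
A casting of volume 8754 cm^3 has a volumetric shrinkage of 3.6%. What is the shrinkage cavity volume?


Formula: V_shrink = V_casting * shrinkage_pct / 100
V_shrink = 8754 cm^3 * 3.6 / 100 = 315.1440 cm^3

315.1440 cm^3


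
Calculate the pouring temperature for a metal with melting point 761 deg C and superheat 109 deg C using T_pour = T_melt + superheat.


Formula: T_pour = T_melt + Superheat
T_pour = 761 + 109 = 870 deg C


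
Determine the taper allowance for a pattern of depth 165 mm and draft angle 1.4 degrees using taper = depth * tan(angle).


Formula: taper = depth * tan(draft_angle)
tan(1.4 deg) = 0.0244395
taper = 165 mm * 0.0244395 = 4.0325 mm

Final answer: 4.0325 mm


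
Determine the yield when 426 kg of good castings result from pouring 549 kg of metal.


Formula: Casting Yield = (W_good / W_total) * 100
Yield = (426 kg / 549 kg) * 100 = 77.5956%

77.5956%


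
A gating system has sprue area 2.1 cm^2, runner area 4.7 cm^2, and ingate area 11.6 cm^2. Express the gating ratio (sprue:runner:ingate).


Sprue:Runner:Ingate = 1 : 4.7/2.1 : 11.6/2.1 = 1:2.24:5.52

1:2.24:5.52


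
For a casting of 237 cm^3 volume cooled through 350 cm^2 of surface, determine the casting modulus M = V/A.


Formula: Casting Modulus M = V / A
M = 237 cm^3 / 350 cm^2 = 0.6771 cm

Final answer: 0.6771 cm


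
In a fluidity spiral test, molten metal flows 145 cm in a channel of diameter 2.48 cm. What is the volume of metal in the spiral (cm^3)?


Formula: V = pi * (d/2)^2 * L  (cylinder volume)
Radius = 2.48/2 = 1.24 cm
V = pi * 1.24^2 * 145 = 700.4244 cm^3

Answer: 700.4244 cm^3


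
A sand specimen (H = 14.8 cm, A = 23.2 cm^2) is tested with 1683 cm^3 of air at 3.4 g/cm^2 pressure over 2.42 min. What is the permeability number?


Formula: Permeability Number P = (V * H) / (p * A * t)
Numerator: V * H = 1683 * 14.8 = 24908.4
Denominator: p * A * t = 3.4 * 23.2 * 2.42 = 190.8896
P = 24908.4 / 190.8896 = 130.4859

Final answer: 130.4859


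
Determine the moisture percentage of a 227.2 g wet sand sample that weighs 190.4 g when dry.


Formula: MC = (W_wet - W_dry) / W_wet * 100
Water mass = 227.2 - 190.4 = 36.8 g
MC = 36.8 / 227.2 * 100 = 16.1972%

Answer: 16.1972%


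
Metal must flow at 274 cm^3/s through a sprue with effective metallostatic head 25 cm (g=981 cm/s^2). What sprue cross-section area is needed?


Formula: v = sqrt(2*g*h), A = Q/v
Velocity: v = sqrt(2 * 981 * 25) = sqrt(49050) = 221.4723 cm/s
Sprue area: A = Q / v = 274 / 221.4723 = 1.2372 cm^2


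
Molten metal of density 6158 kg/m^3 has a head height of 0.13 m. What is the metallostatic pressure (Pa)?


Formula: P = rho * g * h
rho * g = 6158 * 9.81 = 60409.98 N/m^3
P = 60409.98 * 0.13 = 7853.2974 Pa


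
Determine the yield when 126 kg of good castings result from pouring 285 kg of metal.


Formula: Casting Yield = (W_good / W_total) * 100
Yield = (126 kg / 285 kg) * 100 = 44.2105%

Answer: 44.2105%


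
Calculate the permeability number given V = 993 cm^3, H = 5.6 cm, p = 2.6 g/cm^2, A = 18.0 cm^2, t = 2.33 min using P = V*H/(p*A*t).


Formula: Permeability Number P = (V * H) / (p * A * t)
Numerator: V * H = 993 * 5.6 = 5560.8
Denominator: p * A * t = 2.6 * 18.0 * 2.33 = 109.044
P = 5560.8 / 109.044 = 50.9959

Answer: 50.9959


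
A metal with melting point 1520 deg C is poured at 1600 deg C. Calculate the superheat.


Formula: Superheat = T_pour - T_melt
Superheat = 1600 - 1520 = 80 deg C

80 deg C


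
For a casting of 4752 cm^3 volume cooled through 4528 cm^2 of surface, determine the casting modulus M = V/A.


Formula: Casting Modulus M = V / A
M = 4752 cm^3 / 4528 cm^2 = 1.0495 cm

1.0495 cm


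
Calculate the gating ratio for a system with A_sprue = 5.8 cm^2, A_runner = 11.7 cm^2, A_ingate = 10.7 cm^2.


Sprue:Runner:Ingate = 1 : 11.7/5.8 : 10.7/5.8 = 1:2.02:1.84


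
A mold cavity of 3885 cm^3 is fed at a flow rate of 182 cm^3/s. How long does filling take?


Formula: t_fill = V_mold / Q_flow
t = 3885 cm^3 / 182 cm^3/s = 21.3462 s

21.3462 s


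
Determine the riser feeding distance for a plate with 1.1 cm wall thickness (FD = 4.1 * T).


Formula: FD = 4.1 * T  (riser feeding-distance rule)
FD = 4.1 * 1.1 cm = 4.5100 cm


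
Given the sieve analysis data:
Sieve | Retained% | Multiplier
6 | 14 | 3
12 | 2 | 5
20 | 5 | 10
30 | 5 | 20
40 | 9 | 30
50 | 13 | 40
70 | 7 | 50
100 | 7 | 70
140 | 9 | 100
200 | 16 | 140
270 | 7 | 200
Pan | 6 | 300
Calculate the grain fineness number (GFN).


Formula: GFN = sum(pct * multiplier) / sum(pct)
sum(pct * multiplier) = 8172
sum(pct) = 100
GFN = 8172 / 100 = 81.72

Answer: 81.72


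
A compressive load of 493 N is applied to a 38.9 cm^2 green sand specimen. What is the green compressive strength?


Formula: Compressive Strength = Force / Area
Strength = 493 N / 38.9 cm^2 = 12.6735 N/cm^2

Answer: 12.6735 N/cm^2


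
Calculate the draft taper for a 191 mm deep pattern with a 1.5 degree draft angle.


Formula: taper = depth * tan(draft_angle)
tan(1.5 deg) = 0.0261859
taper = 191 mm * 0.0261859 = 5.0015 mm

5.0015 mm


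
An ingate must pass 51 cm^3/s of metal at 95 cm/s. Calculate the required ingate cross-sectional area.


Formula: A_ingate = Q / v  (continuity equation)
A = 51 cm^3/s / 95 cm/s = 0.5368 cm^2

Answer: 0.5368 cm^2


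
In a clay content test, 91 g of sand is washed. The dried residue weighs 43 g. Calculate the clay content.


Formula: Clay% = (W_total - W_washed) / W_total * 100
Clay mass = 91 - 43 = 48 g
Clay% = 48 / 91 * 100 = 52.7473%


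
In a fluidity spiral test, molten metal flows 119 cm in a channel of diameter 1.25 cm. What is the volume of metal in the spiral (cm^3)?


Formula: V = pi * (d/2)^2 * L  (cylinder volume)
Radius = 1.25/2 = 0.625 cm
V = pi * 0.625^2 * 119 = 146.0350 cm^3


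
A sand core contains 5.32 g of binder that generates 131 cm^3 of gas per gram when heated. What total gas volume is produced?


Formula: V_gas = W_binder * gas_evolution_rate
V = 5.32 g * 131 cm^3/g = 696.9200 cm^3


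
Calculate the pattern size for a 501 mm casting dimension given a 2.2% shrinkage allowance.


Formula: L_pattern = L_casting * (1 + shrinkage_rate/100)
Shrinkage factor = 1 + 2.2/100 = 1.022
L_pattern = 501 mm * 1.022 = 512.0220 mm


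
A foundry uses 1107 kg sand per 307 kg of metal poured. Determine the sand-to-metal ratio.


Formula: Sand-to-Metal Ratio = W_sand / W_metal
Ratio = 1107 kg / 307 kg = 3.6059

Final answer: 3.6059


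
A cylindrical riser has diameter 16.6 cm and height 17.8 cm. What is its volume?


Formula: V = pi * (D/2)^2 * H  (cylinder volume)
Radius = D/2 = 16.6/2 = 8.3 cm
V = pi * 8.3^2 * 17.8 = 3852.3529 cm^3


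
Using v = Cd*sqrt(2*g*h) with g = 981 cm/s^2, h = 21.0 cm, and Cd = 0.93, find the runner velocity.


Formula: v = Cd * sqrt(2 * g * h)  (Torricelli with discharge coefficient)
2*g*h = 2 * 981 * 21.0 = 41202.0 cm^2/s^2
sqrt(41202.0) = 202.98276 cm/s
v = 0.93 * 202.98276 = 188.7740 cm/s

Answer: 188.7740 cm/s


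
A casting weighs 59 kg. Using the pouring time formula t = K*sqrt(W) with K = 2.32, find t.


Formula: t = K * sqrt(W)
sqrt(W) = sqrt(59) = 7.68115
t = 2.32 * 7.68115 = 17.8203 s

Final answer: 17.8203 s


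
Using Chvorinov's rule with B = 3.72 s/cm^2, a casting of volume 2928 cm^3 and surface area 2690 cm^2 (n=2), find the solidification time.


Formula: t_s = B * (V/A)^n  (Chvorinov's rule, n=2)
Modulus M = V/A = 2928/2690 = 1.088476 cm
M^2 = 1.088476^2 = 1.184780 cm^2
t_s = 3.72 * 1.184780 = 4.4074 s

Answer: 4.4074 s


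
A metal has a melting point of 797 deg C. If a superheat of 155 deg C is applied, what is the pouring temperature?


Formula: T_pour = T_melt + Superheat
T_pour = 797 + 155 = 952 deg C

Final answer: 952 deg C


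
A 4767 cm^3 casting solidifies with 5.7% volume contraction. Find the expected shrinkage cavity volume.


Formula: V_shrink = V_casting * shrinkage_pct / 100
V_shrink = 4767 cm^3 * 5.7 / 100 = 271.7190 cm^3


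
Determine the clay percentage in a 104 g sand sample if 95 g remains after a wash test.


Formula: Clay% = (W_total - W_washed) / W_total * 100
Clay mass = 104 - 95 = 9 g
Clay% = 9 / 104 * 100 = 8.6538%

Final answer: 8.6538%


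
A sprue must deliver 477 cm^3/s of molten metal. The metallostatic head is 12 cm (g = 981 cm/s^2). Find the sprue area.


Formula: v = sqrt(2*g*h), A = Q/v
Velocity: v = sqrt(2 * 981 * 12) = sqrt(23544) = 153.4405 cm/s
Sprue area: A = Q / v = 477 / 153.4405 = 3.1087 cm^2

Answer: 3.1087 cm^2


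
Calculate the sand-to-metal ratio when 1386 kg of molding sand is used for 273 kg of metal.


Formula: Sand-to-Metal Ratio = W_sand / W_metal
Ratio = 1386 kg / 273 kg = 5.0769


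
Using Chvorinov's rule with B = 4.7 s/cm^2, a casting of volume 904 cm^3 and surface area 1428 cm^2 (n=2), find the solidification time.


Formula: t_s = B * (V/A)^n  (Chvorinov's rule, n=2)
Modulus M = V/A = 904/1428 = 0.633053 cm
M^2 = 0.633053^2 = 0.400756 cm^2
t_s = 4.7 * 0.400756 = 1.8836 s

1.8836 s


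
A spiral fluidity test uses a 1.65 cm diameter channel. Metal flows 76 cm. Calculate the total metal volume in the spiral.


Formula: V = pi * (d/2)^2 * L  (cylinder volume)
Radius = 1.65/2 = 0.825 cm
V = pi * 0.825^2 * 76 = 162.5067 cm^3

Answer: 162.5067 cm^3


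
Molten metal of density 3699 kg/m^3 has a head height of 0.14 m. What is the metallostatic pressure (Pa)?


Formula: P = rho * g * h
rho * g = 3699 * 9.81 = 36287.19 N/m^3
P = 36287.19 * 0.14 = 5080.2066 Pa

5080.2066 Pa


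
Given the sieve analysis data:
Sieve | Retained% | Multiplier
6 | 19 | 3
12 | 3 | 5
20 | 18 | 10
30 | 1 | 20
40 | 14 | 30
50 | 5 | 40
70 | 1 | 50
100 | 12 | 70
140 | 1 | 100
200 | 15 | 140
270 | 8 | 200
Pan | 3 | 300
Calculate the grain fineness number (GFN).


Formula: GFN = sum(pct * multiplier) / sum(pct)
sum(pct * multiplier) = 6482
sum(pct) = 100
GFN = 6482 / 100 = 64.82

Final answer: 64.82


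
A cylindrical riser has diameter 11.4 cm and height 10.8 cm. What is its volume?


Formula: V = pi * (D/2)^2 * H  (cylinder volume)
Radius = D/2 = 11.4/2 = 5.7 cm
V = pi * 5.7^2 * 10.8 = 1102.3597 cm^3


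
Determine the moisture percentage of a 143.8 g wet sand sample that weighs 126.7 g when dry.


Formula: MC = (W_wet - W_dry) / W_wet * 100
Water mass = 143.8 - 126.7 = 17.1 g
MC = 17.1 / 143.8 * 100 = 11.8915%

11.8915%


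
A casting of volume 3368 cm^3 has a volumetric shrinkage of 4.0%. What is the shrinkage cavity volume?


Formula: V_shrink = V_casting * shrinkage_pct / 100
V_shrink = 3368 cm^3 * 4.0 / 100 = 134.7200 cm^3


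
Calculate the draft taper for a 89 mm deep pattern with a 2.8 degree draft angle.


Formula: taper = depth * tan(draft_angle)
tan(2.8 deg) = 0.0489082
taper = 89 mm * 0.0489082 = 4.3528 mm

4.3528 mm


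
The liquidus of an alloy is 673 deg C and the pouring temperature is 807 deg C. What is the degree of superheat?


Formula: Superheat = T_pour - T_melt
Superheat = 807 - 673 = 134 deg C


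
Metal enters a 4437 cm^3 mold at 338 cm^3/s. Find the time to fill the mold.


Formula: t_fill = V_mold / Q_flow
t = 4437 cm^3 / 338 cm^3/s = 13.1272 s


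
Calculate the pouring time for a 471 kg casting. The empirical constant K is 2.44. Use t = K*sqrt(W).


Formula: t = K * sqrt(W)
sqrt(W) = sqrt(471) = 21.70253
t = 2.44 * 21.70253 = 52.9542 s

Final answer: 52.9542 s


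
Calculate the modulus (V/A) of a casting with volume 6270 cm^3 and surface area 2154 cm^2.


Formula: Casting Modulus M = V / A
M = 6270 cm^3 / 2154 cm^2 = 2.9109 cm

2.9109 cm


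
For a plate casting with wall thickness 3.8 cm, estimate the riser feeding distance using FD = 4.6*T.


Formula: FD = 4.6 * T  (riser feeding-distance rule)
FD = 4.6 * 3.8 cm = 17.4800 cm

Answer: 17.4800 cm


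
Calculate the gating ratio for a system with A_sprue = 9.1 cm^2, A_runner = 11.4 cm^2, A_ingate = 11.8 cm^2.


Sprue:Runner:Ingate = 1 : 11.4/9.1 : 11.8/9.1 = 1:1.25:1.30

1:1.25:1.30


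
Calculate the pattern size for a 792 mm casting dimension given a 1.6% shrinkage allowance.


Formula: L_pattern = L_casting * (1 + shrinkage_rate/100)
Shrinkage factor = 1 + 1.6/100 = 1.016
L_pattern = 792 mm * 1.016 = 804.6720 mm

Final answer: 804.6720 mm


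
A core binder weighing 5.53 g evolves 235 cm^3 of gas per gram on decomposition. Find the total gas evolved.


Formula: V_gas = W_binder * gas_evolution_rate
V = 5.53 g * 235 cm^3/g = 1299.5500 cm^3


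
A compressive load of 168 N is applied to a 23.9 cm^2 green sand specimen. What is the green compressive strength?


Formula: Compressive Strength = Force / Area
Strength = 168 N / 23.9 cm^2 = 7.0293 N/cm^2

Answer: 7.0293 N/cm^2


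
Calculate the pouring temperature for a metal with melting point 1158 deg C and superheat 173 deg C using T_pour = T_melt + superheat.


Formula: T_pour = T_melt + Superheat
T_pour = 1158 + 173 = 1331 deg C

Answer: 1331 deg C


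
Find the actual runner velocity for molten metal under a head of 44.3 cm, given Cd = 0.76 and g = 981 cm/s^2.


Formula: v = Cd * sqrt(2 * g * h)  (Torricelli with discharge coefficient)
2*g*h = 2 * 981 * 44.3 = 86916.6 cm^2/s^2
sqrt(86916.6) = 294.81621 cm/s
v = 0.76 * 294.81621 = 224.0603 cm/s

224.0603 cm/s


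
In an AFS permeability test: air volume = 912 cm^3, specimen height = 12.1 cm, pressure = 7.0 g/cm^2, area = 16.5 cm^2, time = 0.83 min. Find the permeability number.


Formula: Permeability Number P = (V * H) / (p * A * t)
Numerator: V * H = 912 * 12.1 = 11035.2
Denominator: p * A * t = 7.0 * 16.5 * 0.83 = 95.865
P = 11035.2 / 95.865 = 115.1119

Final answer: 115.1119


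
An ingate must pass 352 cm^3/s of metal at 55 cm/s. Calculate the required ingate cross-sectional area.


Formula: A_ingate = Q / v  (continuity equation)
A = 352 cm^3/s / 55 cm/s = 6.4000 cm^2


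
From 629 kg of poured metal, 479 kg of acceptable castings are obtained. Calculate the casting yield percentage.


Formula: Casting Yield = (W_good / W_total) * 100
Yield = (479 kg / 629 kg) * 100 = 76.1526%

Final answer: 76.1526%


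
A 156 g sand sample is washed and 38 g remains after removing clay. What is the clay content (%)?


Formula: Clay% = (W_total - W_washed) / W_total * 100
Clay mass = 156 - 38 = 118 g
Clay% = 118 / 156 * 100 = 75.6410%

Answer: 75.6410%


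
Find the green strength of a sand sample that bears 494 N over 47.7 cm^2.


Formula: Compressive Strength = Force / Area
Strength = 494 N / 47.7 cm^2 = 10.3564 N/cm^2

10.3564 N/cm^2


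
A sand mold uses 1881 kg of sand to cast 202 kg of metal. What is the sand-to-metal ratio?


Formula: Sand-to-Metal Ratio = W_sand / W_metal
Ratio = 1881 kg / 202 kg = 9.3119

9.3119


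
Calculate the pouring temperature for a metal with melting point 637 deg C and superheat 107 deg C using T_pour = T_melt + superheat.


Formula: T_pour = T_melt + Superheat
T_pour = 637 + 107 = 744 deg C

744 deg C


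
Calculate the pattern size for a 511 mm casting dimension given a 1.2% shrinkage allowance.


Formula: L_pattern = L_casting * (1 + shrinkage_rate/100)
Shrinkage factor = 1 + 1.2/100 = 1.012
L_pattern = 511 mm * 1.012 = 517.1320 mm

517.1320 mm


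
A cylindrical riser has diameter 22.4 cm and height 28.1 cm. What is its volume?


Formula: V = pi * (D/2)^2 * H  (cylinder volume)
Radius = D/2 = 22.4/2 = 11.2 cm
V = pi * 11.2^2 * 28.1 = 11073.6868 cm^3


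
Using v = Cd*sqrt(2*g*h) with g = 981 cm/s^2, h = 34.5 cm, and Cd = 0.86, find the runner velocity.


Formula: v = Cd * sqrt(2 * g * h)  (Torricelli with discharge coefficient)
2*g*h = 2 * 981 * 34.5 = 67689.0 cm^2/s^2
sqrt(67689.0) = 260.17110 cm/s
v = 0.86 * 260.17110 = 223.7471 cm/s

Answer: 223.7471 cm/s


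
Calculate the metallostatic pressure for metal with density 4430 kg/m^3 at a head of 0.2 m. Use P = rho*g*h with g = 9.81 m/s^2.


Formula: P = rho * g * h
rho * g = 4430 * 9.81 = 43458.3 N/m^3
P = 43458.3 * 0.2 = 8691.6600 Pa

8691.6600 Pa


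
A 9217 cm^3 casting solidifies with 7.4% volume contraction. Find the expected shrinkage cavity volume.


Formula: V_shrink = V_casting * shrinkage_pct / 100
V_shrink = 9217 cm^3 * 7.4 / 100 = 682.0580 cm^3

Answer: 682.0580 cm^3


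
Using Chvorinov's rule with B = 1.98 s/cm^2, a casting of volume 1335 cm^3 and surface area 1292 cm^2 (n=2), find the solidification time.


Formula: t_s = B * (V/A)^n  (Chvorinov's rule, n=2)
Modulus M = V/A = 1335/1292 = 1.033282 cm
M^2 = 1.033282^2 = 1.067672 cm^2
t_s = 1.98 * 1.067672 = 2.1140 s


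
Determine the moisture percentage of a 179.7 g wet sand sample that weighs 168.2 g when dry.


Formula: MC = (W_wet - W_dry) / W_wet * 100
Water mass = 179.7 - 168.2 = 11.5 g
MC = 11.5 / 179.7 * 100 = 6.3996%


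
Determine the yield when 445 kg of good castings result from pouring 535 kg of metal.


Formula: Casting Yield = (W_good / W_total) * 100
Yield = (445 kg / 535 kg) * 100 = 83.1776%

Final answer: 83.1776%


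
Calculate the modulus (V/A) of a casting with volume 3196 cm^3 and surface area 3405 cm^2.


Formula: Casting Modulus M = V / A
M = 3196 cm^3 / 3405 cm^2 = 0.9386 cm


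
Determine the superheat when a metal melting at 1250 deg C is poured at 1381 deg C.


Formula: Superheat = T_pour - T_melt
Superheat = 1381 - 1250 = 131 deg C

131 deg C


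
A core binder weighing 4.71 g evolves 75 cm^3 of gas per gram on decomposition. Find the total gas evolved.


Formula: V_gas = W_binder * gas_evolution_rate
V = 4.71 g * 75 cm^3/g = 353.2500 cm^3

353.2500 cm^3


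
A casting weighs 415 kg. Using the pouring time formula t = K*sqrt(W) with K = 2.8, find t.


Formula: t = K * sqrt(W)
sqrt(W) = sqrt(415) = 20.37155
t = 2.8 * 20.37155 = 57.0403 s

Final answer: 57.0403 s


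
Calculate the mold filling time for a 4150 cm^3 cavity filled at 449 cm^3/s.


Formula: t_fill = V_mold / Q_flow
t = 4150 cm^3 / 449 cm^3/s = 9.2428 s

9.2428 s


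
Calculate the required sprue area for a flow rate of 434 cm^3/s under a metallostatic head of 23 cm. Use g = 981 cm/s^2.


Formula: v = sqrt(2*g*h), A = Q/v
Velocity: v = sqrt(2 * 981 * 23) = sqrt(45126) = 212.4288 cm/s
Sprue area: A = Q / v = 434 / 212.4288 = 2.0430 cm^2

2.0430 cm^2


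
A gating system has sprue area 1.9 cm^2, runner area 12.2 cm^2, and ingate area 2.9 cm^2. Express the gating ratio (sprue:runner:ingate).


Sprue:Runner:Ingate = 1 : 12.2/1.9 : 2.9/1.9 = 1:6.42:1.53


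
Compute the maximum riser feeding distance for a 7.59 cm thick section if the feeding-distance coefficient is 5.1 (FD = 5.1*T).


Formula: FD = 5.1 * T  (riser feeding-distance rule)
FD = 5.1 * 7.59 cm = 38.7090 cm

38.7090 cm


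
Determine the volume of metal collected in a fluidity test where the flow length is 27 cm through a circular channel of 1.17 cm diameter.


Formula: V = pi * (d/2)^2 * L  (cylinder volume)
Radius = 1.17/2 = 0.585 cm
V = pi * 0.585^2 * 27 = 29.0286 cm^3

Final answer: 29.0286 cm^3


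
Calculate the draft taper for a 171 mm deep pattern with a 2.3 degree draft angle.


Formula: taper = depth * tan(draft_angle)
tan(2.3 deg) = 0.0401641
taper = 171 mm * 0.0401641 = 6.8681 mm


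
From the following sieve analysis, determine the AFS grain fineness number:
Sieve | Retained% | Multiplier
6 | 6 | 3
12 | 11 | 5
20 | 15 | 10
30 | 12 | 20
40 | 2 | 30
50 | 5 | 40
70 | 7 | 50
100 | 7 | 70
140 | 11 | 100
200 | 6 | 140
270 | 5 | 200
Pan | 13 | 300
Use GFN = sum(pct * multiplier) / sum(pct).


Formula: GFN = sum(pct * multiplier) / sum(pct)
sum(pct * multiplier) = 8403
sum(pct) = 100
GFN = 8403 / 100 = 84.03

Final answer: 84.03


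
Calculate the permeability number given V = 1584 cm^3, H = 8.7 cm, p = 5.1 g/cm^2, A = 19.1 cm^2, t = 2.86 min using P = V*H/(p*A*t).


Formula: Permeability Number P = (V * H) / (p * A * t)
Numerator: V * H = 1584 * 8.7 = 13780.8
Denominator: p * A * t = 5.1 * 19.1 * 2.86 = 278.5926
P = 13780.8 / 278.5926 = 49.4658


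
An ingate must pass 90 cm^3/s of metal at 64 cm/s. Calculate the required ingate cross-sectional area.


Formula: A_ingate = Q / v  (continuity equation)
A = 90 cm^3/s / 64 cm/s = 1.4062 cm^2

1.4062 cm^2


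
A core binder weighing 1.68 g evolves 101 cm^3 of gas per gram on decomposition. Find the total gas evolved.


Formula: V_gas = W_binder * gas_evolution_rate
V = 1.68 g * 101 cm^3/g = 169.6800 cm^3


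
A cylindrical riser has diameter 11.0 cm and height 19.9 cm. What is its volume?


Formula: V = pi * (D/2)^2 * H  (cylinder volume)
Radius = D/2 = 11.0/2 = 5.5 cm
V = pi * 5.5^2 * 19.9 = 1891.1602 cm^3

1891.1602 cm^3


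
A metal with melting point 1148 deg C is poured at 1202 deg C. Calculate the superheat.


Formula: Superheat = T_pour - T_melt
Superheat = 1202 - 1148 = 54 deg C

54 deg C


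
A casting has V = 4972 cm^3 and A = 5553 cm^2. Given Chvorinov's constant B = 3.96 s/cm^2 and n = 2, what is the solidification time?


Formula: t_s = B * (V/A)^n  (Chvorinov's rule, n=2)
Modulus M = V/A = 4972/5553 = 0.895372 cm
M^2 = 0.895372^2 = 0.801691 cm^2
t_s = 3.96 * 0.801691 = 3.1747 s

Answer: 3.1747 s


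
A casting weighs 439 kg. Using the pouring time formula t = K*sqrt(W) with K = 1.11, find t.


Formula: t = K * sqrt(W)
sqrt(W) = sqrt(439) = 20.95233
t = 1.11 * 20.95233 = 23.2571 s

23.2571 s


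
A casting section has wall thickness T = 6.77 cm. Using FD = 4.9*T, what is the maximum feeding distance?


Formula: FD = 4.9 * T  (riser feeding-distance rule)
FD = 4.9 * 6.77 cm = 33.1730 cm

Final answer: 33.1730 cm


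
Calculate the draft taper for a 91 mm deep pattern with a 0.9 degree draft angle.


Formula: taper = depth * tan(draft_angle)
tan(0.9 deg) = 0.0157093
taper = 91 mm * 0.0157093 = 1.4295 mm

Answer: 1.4295 mm


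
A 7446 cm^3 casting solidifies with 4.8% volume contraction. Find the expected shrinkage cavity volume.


Formula: V_shrink = V_casting * shrinkage_pct / 100
V_shrink = 7446 cm^3 * 4.8 / 100 = 357.4080 cm^3

Final answer: 357.4080 cm^3


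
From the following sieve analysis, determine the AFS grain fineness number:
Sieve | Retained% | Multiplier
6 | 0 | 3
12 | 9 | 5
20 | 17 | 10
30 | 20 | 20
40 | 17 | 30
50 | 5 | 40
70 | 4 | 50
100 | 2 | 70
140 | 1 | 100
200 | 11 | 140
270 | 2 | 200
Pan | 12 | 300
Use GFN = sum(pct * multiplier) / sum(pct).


Formula: GFN = sum(pct * multiplier) / sum(pct)
sum(pct * multiplier) = 7305
sum(pct) = 100
GFN = 7305 / 100 = 73.05

73.05


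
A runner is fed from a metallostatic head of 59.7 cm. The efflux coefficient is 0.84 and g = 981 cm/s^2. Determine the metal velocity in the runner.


Formula: v = Cd * sqrt(2 * g * h)  (Torricelli with discharge coefficient)
2*g*h = 2 * 981 * 59.7 = 117131.4 cm^2/s^2
sqrt(117131.4) = 342.24465 cm/s
v = 0.84 * 342.24465 = 287.4855 cm/s

287.4855 cm/s


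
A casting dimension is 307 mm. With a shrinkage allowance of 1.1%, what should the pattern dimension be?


Formula: L_pattern = L_casting * (1 + shrinkage_rate/100)
Shrinkage factor = 1 + 1.1/100 = 1.011
L_pattern = 307 mm * 1.011 = 310.3770 mm

Final answer: 310.3770 mm


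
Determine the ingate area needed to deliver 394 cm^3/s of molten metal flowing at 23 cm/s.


Formula: A_ingate = Q / v  (continuity equation)
A = 394 cm^3/s / 23 cm/s = 17.1304 cm^2


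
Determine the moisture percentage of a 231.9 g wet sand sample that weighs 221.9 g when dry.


Formula: MC = (W_wet - W_dry) / W_wet * 100
Water mass = 231.9 - 221.9 = 10.0 g
MC = 10.0 / 231.9 * 100 = 4.3122%

4.3122%


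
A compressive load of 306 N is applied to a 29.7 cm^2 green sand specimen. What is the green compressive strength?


Formula: Compressive Strength = Force / Area
Strength = 306 N / 29.7 cm^2 = 10.3030 N/cm^2

Final answer: 10.3030 N/cm^2


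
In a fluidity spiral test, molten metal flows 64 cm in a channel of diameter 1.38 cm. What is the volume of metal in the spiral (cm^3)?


Formula: V = pi * (d/2)^2 * L  (cylinder volume)
Radius = 1.38/2 = 0.69 cm
V = pi * 0.69^2 * 64 = 95.7256 cm^3

Answer: 95.7256 cm^3


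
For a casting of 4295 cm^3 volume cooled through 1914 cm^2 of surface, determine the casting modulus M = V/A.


Formula: Casting Modulus M = V / A
M = 4295 cm^3 / 1914 cm^2 = 2.2440 cm


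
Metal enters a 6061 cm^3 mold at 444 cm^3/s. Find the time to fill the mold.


Formula: t_fill = V_mold / Q_flow
t = 6061 cm^3 / 444 cm^3/s = 13.6509 s

Final answer: 13.6509 s


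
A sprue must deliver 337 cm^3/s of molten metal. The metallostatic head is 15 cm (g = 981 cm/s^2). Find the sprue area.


Formula: v = sqrt(2*g*h), A = Q/v
Velocity: v = sqrt(2 * 981 * 15) = sqrt(29430) = 171.5517 cm/s
Sprue area: A = Q / v = 337 / 171.5517 = 1.9644 cm^2


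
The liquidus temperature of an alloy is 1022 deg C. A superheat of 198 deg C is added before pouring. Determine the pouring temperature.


Formula: T_pour = T_melt + Superheat
T_pour = 1022 + 198 = 1220 deg C


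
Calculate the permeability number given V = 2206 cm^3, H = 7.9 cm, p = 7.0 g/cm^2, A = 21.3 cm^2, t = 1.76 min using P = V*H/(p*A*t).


Formula: Permeability Number P = (V * H) / (p * A * t)
Numerator: V * H = 2206 * 7.9 = 17427.4
Denominator: p * A * t = 7.0 * 21.3 * 1.76 = 262.416
P = 17427.4 / 262.416 = 66.4113

Answer: 66.4113


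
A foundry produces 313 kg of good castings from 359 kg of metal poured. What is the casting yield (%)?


Formula: Casting Yield = (W_good / W_total) * 100
Yield = (313 kg / 359 kg) * 100 = 87.1866%

87.1866%


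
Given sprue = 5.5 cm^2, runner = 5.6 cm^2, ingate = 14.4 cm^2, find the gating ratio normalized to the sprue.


Sprue:Runner:Ingate = 1 : 5.6/5.5 : 14.4/5.5 = 1:1.02:2.62

Answer: 1:1.02:2.62


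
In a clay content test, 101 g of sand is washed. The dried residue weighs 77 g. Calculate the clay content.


Formula: Clay% = (W_total - W_washed) / W_total * 100
Clay mass = 101 - 77 = 24 g
Clay% = 24 / 101 * 100 = 23.7624%


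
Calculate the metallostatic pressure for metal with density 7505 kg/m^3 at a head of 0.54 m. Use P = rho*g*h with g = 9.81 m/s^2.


Formula: P = rho * g * h
rho * g = 7505 * 9.81 = 73624.05 N/m^3
P = 73624.05 * 0.54 = 39756.9870 Pa


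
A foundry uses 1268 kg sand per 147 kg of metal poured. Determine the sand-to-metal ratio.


Formula: Sand-to-Metal Ratio = W_sand / W_metal
Ratio = 1268 kg / 147 kg = 8.6259


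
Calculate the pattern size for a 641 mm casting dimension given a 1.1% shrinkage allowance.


Formula: L_pattern = L_casting * (1 + shrinkage_rate/100)
Shrinkage factor = 1 + 1.1/100 = 1.011
L_pattern = 641 mm * 1.011 = 648.0510 mm

648.0510 mm


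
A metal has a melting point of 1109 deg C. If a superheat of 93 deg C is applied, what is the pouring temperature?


Formula: T_pour = T_melt + Superheat
T_pour = 1109 + 93 = 1202 deg C

Final answer: 1202 deg C
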